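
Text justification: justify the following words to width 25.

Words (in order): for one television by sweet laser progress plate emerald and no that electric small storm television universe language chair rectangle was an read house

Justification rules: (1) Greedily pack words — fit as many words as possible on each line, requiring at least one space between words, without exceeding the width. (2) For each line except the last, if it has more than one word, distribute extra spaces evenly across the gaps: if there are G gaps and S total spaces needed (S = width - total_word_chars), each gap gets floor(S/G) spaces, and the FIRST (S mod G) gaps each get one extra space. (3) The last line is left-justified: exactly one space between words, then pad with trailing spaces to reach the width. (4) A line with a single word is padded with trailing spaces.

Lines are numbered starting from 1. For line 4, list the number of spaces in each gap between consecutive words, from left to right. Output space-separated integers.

Answer: 4 3

Derivation:
Line 1: ['for', 'one', 'television', 'by'] (min_width=21, slack=4)
Line 2: ['sweet', 'laser', 'progress'] (min_width=20, slack=5)
Line 3: ['plate', 'emerald', 'and', 'no', 'that'] (min_width=25, slack=0)
Line 4: ['electric', 'small', 'storm'] (min_width=20, slack=5)
Line 5: ['television', 'universe'] (min_width=19, slack=6)
Line 6: ['language', 'chair', 'rectangle'] (min_width=24, slack=1)
Line 7: ['was', 'an', 'read', 'house'] (min_width=17, slack=8)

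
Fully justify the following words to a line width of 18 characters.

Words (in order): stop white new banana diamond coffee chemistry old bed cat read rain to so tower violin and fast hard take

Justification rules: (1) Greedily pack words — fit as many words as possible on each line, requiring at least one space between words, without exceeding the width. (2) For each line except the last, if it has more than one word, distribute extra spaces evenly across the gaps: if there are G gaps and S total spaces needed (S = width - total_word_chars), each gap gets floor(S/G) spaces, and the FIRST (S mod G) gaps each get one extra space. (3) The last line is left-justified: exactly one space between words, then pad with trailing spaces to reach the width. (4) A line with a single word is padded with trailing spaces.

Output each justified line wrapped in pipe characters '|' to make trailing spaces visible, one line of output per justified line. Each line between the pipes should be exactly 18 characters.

Line 1: ['stop', 'white', 'new'] (min_width=14, slack=4)
Line 2: ['banana', 'diamond'] (min_width=14, slack=4)
Line 3: ['coffee', 'chemistry'] (min_width=16, slack=2)
Line 4: ['old', 'bed', 'cat', 'read'] (min_width=16, slack=2)
Line 5: ['rain', 'to', 'so', 'tower'] (min_width=16, slack=2)
Line 6: ['violin', 'and', 'fast'] (min_width=15, slack=3)
Line 7: ['hard', 'take'] (min_width=9, slack=9)

Answer: |stop   white   new|
|banana     diamond|
|coffee   chemistry|
|old  bed  cat read|
|rain  to  so tower|
|violin   and  fast|
|hard take         |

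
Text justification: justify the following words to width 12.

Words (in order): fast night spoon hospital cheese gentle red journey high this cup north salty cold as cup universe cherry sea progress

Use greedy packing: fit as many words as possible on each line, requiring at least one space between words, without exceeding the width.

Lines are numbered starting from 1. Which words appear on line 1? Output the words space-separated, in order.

Line 1: ['fast', 'night'] (min_width=10, slack=2)
Line 2: ['spoon'] (min_width=5, slack=7)
Line 3: ['hospital'] (min_width=8, slack=4)
Line 4: ['cheese'] (min_width=6, slack=6)
Line 5: ['gentle', 'red'] (min_width=10, slack=2)
Line 6: ['journey', 'high'] (min_width=12, slack=0)
Line 7: ['this', 'cup'] (min_width=8, slack=4)
Line 8: ['north', 'salty'] (min_width=11, slack=1)
Line 9: ['cold', 'as', 'cup'] (min_width=11, slack=1)
Line 10: ['universe'] (min_width=8, slack=4)
Line 11: ['cherry', 'sea'] (min_width=10, slack=2)
Line 12: ['progress'] (min_width=8, slack=4)

Answer: fast night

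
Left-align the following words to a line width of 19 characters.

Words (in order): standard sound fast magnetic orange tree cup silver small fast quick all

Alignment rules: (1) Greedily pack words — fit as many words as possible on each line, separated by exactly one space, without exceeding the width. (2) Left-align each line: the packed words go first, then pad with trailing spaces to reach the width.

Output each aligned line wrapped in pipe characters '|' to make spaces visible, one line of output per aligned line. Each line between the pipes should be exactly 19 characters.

Line 1: ['standard', 'sound', 'fast'] (min_width=19, slack=0)
Line 2: ['magnetic', 'orange'] (min_width=15, slack=4)
Line 3: ['tree', 'cup', 'silver'] (min_width=15, slack=4)
Line 4: ['small', 'fast', 'quick'] (min_width=16, slack=3)
Line 5: ['all'] (min_width=3, slack=16)

Answer: |standard sound fast|
|magnetic orange    |
|tree cup silver    |
|small fast quick   |
|all                |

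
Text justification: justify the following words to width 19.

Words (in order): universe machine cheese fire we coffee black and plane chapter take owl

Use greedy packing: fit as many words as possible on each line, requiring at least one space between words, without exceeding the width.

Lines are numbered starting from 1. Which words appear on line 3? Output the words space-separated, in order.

Answer: coffee black and

Derivation:
Line 1: ['universe', 'machine'] (min_width=16, slack=3)
Line 2: ['cheese', 'fire', 'we'] (min_width=14, slack=5)
Line 3: ['coffee', 'black', 'and'] (min_width=16, slack=3)
Line 4: ['plane', 'chapter', 'take'] (min_width=18, slack=1)
Line 5: ['owl'] (min_width=3, slack=16)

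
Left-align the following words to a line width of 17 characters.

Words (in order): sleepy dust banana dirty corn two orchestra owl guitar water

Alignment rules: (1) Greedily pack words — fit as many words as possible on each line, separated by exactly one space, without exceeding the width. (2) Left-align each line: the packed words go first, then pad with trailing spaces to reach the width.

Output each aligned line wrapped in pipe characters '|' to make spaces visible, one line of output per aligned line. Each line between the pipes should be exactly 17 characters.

Line 1: ['sleepy', 'dust'] (min_width=11, slack=6)
Line 2: ['banana', 'dirty', 'corn'] (min_width=17, slack=0)
Line 3: ['two', 'orchestra', 'owl'] (min_width=17, slack=0)
Line 4: ['guitar', 'water'] (min_width=12, slack=5)

Answer: |sleepy dust      |
|banana dirty corn|
|two orchestra owl|
|guitar water     |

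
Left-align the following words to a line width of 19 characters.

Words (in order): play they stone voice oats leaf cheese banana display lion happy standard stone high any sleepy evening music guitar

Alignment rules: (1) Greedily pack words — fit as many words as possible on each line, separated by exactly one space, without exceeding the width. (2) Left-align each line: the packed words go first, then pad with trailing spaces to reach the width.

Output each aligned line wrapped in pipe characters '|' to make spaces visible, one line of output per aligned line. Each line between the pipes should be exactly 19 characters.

Answer: |play they stone    |
|voice oats leaf    |
|cheese banana      |
|display lion happy |
|standard stone high|
|any sleepy evening |
|music guitar       |

Derivation:
Line 1: ['play', 'they', 'stone'] (min_width=15, slack=4)
Line 2: ['voice', 'oats', 'leaf'] (min_width=15, slack=4)
Line 3: ['cheese', 'banana'] (min_width=13, slack=6)
Line 4: ['display', 'lion', 'happy'] (min_width=18, slack=1)
Line 5: ['standard', 'stone', 'high'] (min_width=19, slack=0)
Line 6: ['any', 'sleepy', 'evening'] (min_width=18, slack=1)
Line 7: ['music', 'guitar'] (min_width=12, slack=7)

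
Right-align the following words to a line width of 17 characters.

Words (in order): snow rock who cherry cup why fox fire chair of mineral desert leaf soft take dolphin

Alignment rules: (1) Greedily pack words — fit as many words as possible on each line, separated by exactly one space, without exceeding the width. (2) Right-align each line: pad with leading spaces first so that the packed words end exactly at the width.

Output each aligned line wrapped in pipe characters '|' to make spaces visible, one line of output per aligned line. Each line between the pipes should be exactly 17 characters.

Line 1: ['snow', 'rock', 'who'] (min_width=13, slack=4)
Line 2: ['cherry', 'cup', 'why'] (min_width=14, slack=3)
Line 3: ['fox', 'fire', 'chair', 'of'] (min_width=17, slack=0)
Line 4: ['mineral', 'desert'] (min_width=14, slack=3)
Line 5: ['leaf', 'soft', 'take'] (min_width=14, slack=3)
Line 6: ['dolphin'] (min_width=7, slack=10)

Answer: |    snow rock who|
|   cherry cup why|
|fox fire chair of|
|   mineral desert|
|   leaf soft take|
|          dolphin|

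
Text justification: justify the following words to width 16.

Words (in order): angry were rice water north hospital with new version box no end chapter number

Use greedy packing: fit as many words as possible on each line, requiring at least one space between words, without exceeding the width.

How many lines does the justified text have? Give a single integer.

Answer: 6

Derivation:
Line 1: ['angry', 'were', 'rice'] (min_width=15, slack=1)
Line 2: ['water', 'north'] (min_width=11, slack=5)
Line 3: ['hospital', 'with'] (min_width=13, slack=3)
Line 4: ['new', 'version', 'box'] (min_width=15, slack=1)
Line 5: ['no', 'end', 'chapter'] (min_width=14, slack=2)
Line 6: ['number'] (min_width=6, slack=10)
Total lines: 6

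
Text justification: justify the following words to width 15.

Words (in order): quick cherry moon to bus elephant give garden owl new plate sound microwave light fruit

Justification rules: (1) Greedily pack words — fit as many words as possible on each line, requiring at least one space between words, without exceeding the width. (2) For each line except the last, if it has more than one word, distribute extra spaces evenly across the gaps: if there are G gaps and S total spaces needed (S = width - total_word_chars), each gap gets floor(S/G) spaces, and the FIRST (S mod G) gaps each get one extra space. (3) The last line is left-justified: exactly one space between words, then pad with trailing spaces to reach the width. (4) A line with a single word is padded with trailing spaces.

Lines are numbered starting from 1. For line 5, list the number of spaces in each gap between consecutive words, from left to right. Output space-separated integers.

Line 1: ['quick', 'cherry'] (min_width=12, slack=3)
Line 2: ['moon', 'to', 'bus'] (min_width=11, slack=4)
Line 3: ['elephant', 'give'] (min_width=13, slack=2)
Line 4: ['garden', 'owl', 'new'] (min_width=14, slack=1)
Line 5: ['plate', 'sound'] (min_width=11, slack=4)
Line 6: ['microwave', 'light'] (min_width=15, slack=0)
Line 7: ['fruit'] (min_width=5, slack=10)

Answer: 5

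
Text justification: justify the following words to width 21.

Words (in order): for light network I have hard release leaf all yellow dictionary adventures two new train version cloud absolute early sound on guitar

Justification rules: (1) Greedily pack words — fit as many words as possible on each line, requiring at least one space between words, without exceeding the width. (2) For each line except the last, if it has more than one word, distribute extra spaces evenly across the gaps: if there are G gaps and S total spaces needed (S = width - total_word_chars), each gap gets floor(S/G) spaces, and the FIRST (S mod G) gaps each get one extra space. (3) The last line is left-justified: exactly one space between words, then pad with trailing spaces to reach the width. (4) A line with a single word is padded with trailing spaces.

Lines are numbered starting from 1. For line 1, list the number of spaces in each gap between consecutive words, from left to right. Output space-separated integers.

Line 1: ['for', 'light', 'network', 'I'] (min_width=19, slack=2)
Line 2: ['have', 'hard', 'release'] (min_width=17, slack=4)
Line 3: ['leaf', 'all', 'yellow'] (min_width=15, slack=6)
Line 4: ['dictionary', 'adventures'] (min_width=21, slack=0)
Line 5: ['two', 'new', 'train', 'version'] (min_width=21, slack=0)
Line 6: ['cloud', 'absolute', 'early'] (min_width=20, slack=1)
Line 7: ['sound', 'on', 'guitar'] (min_width=15, slack=6)

Answer: 2 2 1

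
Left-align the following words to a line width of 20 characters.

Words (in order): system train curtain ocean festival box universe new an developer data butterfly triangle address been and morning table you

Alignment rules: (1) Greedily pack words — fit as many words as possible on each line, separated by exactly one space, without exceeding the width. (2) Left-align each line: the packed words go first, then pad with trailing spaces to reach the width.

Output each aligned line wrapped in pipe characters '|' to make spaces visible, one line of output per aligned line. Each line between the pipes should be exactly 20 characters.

Line 1: ['system', 'train', 'curtain'] (min_width=20, slack=0)
Line 2: ['ocean', 'festival', 'box'] (min_width=18, slack=2)
Line 3: ['universe', 'new', 'an'] (min_width=15, slack=5)
Line 4: ['developer', 'data'] (min_width=14, slack=6)
Line 5: ['butterfly', 'triangle'] (min_width=18, slack=2)
Line 6: ['address', 'been', 'and'] (min_width=16, slack=4)
Line 7: ['morning', 'table', 'you'] (min_width=17, slack=3)

Answer: |system train curtain|
|ocean festival box  |
|universe new an     |
|developer data      |
|butterfly triangle  |
|address been and    |
|morning table you   |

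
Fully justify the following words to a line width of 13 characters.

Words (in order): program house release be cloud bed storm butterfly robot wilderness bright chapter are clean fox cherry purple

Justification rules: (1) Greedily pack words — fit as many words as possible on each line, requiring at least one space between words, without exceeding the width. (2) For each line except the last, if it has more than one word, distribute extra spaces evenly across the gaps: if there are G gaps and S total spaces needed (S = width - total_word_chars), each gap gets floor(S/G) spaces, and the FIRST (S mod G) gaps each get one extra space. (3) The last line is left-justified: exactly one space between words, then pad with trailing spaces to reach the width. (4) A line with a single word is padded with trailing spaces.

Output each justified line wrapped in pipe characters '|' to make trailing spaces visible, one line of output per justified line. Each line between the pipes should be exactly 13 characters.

Answer: |program house|
|release    be|
|cloud     bed|
|storm        |
|butterfly    |
|robot        |
|wilderness   |
|bright       |
|chapter   are|
|clean     fox|
|cherry purple|

Derivation:
Line 1: ['program', 'house'] (min_width=13, slack=0)
Line 2: ['release', 'be'] (min_width=10, slack=3)
Line 3: ['cloud', 'bed'] (min_width=9, slack=4)
Line 4: ['storm'] (min_width=5, slack=8)
Line 5: ['butterfly'] (min_width=9, slack=4)
Line 6: ['robot'] (min_width=5, slack=8)
Line 7: ['wilderness'] (min_width=10, slack=3)
Line 8: ['bright'] (min_width=6, slack=7)
Line 9: ['chapter', 'are'] (min_width=11, slack=2)
Line 10: ['clean', 'fox'] (min_width=9, slack=4)
Line 11: ['cherry', 'purple'] (min_width=13, slack=0)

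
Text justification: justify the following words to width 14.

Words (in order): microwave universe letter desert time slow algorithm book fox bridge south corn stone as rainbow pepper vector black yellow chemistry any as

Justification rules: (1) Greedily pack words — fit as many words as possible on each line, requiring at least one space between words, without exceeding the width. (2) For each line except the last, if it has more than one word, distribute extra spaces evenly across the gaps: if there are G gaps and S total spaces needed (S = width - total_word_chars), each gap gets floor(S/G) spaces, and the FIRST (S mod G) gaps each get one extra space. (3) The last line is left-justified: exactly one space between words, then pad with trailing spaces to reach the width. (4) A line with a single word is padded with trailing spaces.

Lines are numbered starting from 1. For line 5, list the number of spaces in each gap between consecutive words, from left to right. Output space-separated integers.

Answer: 1

Derivation:
Line 1: ['microwave'] (min_width=9, slack=5)
Line 2: ['universe'] (min_width=8, slack=6)
Line 3: ['letter', 'desert'] (min_width=13, slack=1)
Line 4: ['time', 'slow'] (min_width=9, slack=5)
Line 5: ['algorithm', 'book'] (min_width=14, slack=0)
Line 6: ['fox', 'bridge'] (min_width=10, slack=4)
Line 7: ['south', 'corn'] (min_width=10, slack=4)
Line 8: ['stone', 'as'] (min_width=8, slack=6)
Line 9: ['rainbow', 'pepper'] (min_width=14, slack=0)
Line 10: ['vector', 'black'] (min_width=12, slack=2)
Line 11: ['yellow'] (min_width=6, slack=8)
Line 12: ['chemistry', 'any'] (min_width=13, slack=1)
Line 13: ['as'] (min_width=2, slack=12)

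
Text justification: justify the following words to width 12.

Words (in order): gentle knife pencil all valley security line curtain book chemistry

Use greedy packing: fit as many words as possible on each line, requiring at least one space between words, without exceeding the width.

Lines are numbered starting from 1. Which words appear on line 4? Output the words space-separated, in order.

Answer: security

Derivation:
Line 1: ['gentle', 'knife'] (min_width=12, slack=0)
Line 2: ['pencil', 'all'] (min_width=10, slack=2)
Line 3: ['valley'] (min_width=6, slack=6)
Line 4: ['security'] (min_width=8, slack=4)
Line 5: ['line', 'curtain'] (min_width=12, slack=0)
Line 6: ['book'] (min_width=4, slack=8)
Line 7: ['chemistry'] (min_width=9, slack=3)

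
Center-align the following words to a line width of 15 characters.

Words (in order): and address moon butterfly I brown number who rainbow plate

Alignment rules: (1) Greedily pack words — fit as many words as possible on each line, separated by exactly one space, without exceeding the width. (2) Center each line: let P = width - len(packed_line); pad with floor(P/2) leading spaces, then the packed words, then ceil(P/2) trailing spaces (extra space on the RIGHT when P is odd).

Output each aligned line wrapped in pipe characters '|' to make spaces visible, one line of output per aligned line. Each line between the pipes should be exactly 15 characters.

Line 1: ['and', 'address'] (min_width=11, slack=4)
Line 2: ['moon', 'butterfly'] (min_width=14, slack=1)
Line 3: ['I', 'brown', 'number'] (min_width=14, slack=1)
Line 4: ['who', 'rainbow'] (min_width=11, slack=4)
Line 5: ['plate'] (min_width=5, slack=10)

Answer: |  and address  |
|moon butterfly |
|I brown number |
|  who rainbow  |
|     plate     |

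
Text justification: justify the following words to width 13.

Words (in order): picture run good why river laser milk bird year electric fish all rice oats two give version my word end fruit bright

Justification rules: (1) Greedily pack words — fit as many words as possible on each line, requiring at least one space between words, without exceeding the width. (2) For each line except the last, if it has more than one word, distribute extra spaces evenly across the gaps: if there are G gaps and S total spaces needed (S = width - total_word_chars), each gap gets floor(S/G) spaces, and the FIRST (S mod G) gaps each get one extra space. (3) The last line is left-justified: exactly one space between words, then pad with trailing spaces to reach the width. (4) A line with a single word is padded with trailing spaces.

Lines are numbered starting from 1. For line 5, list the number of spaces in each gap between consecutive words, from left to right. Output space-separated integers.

Answer: 1

Derivation:
Line 1: ['picture', 'run'] (min_width=11, slack=2)
Line 2: ['good', 'why'] (min_width=8, slack=5)
Line 3: ['river', 'laser'] (min_width=11, slack=2)
Line 4: ['milk', 'bird'] (min_width=9, slack=4)
Line 5: ['year', 'electric'] (min_width=13, slack=0)
Line 6: ['fish', 'all', 'rice'] (min_width=13, slack=0)
Line 7: ['oats', 'two', 'give'] (min_width=13, slack=0)
Line 8: ['version', 'my'] (min_width=10, slack=3)
Line 9: ['word', 'end'] (min_width=8, slack=5)
Line 10: ['fruit', 'bright'] (min_width=12, slack=1)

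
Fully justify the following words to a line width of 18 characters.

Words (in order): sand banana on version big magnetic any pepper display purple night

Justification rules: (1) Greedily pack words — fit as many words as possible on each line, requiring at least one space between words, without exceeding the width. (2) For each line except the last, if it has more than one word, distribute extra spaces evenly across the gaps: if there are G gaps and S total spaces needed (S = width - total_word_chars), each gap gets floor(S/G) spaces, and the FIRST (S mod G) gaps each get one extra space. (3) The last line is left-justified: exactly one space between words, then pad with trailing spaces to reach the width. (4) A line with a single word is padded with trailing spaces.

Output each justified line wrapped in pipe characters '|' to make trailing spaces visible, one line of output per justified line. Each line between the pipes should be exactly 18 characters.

Answer: |sand   banana   on|
|version        big|
|magnetic       any|
|pepper     display|
|purple night      |

Derivation:
Line 1: ['sand', 'banana', 'on'] (min_width=14, slack=4)
Line 2: ['version', 'big'] (min_width=11, slack=7)
Line 3: ['magnetic', 'any'] (min_width=12, slack=6)
Line 4: ['pepper', 'display'] (min_width=14, slack=4)
Line 5: ['purple', 'night'] (min_width=12, slack=6)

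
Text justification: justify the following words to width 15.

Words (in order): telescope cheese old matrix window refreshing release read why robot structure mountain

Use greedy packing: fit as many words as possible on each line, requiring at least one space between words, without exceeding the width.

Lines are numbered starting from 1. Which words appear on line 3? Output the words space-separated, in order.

Line 1: ['telescope'] (min_width=9, slack=6)
Line 2: ['cheese', 'old'] (min_width=10, slack=5)
Line 3: ['matrix', 'window'] (min_width=13, slack=2)
Line 4: ['refreshing'] (min_width=10, slack=5)
Line 5: ['release', 'read'] (min_width=12, slack=3)
Line 6: ['why', 'robot'] (min_width=9, slack=6)
Line 7: ['structure'] (min_width=9, slack=6)
Line 8: ['mountain'] (min_width=8, slack=7)

Answer: matrix window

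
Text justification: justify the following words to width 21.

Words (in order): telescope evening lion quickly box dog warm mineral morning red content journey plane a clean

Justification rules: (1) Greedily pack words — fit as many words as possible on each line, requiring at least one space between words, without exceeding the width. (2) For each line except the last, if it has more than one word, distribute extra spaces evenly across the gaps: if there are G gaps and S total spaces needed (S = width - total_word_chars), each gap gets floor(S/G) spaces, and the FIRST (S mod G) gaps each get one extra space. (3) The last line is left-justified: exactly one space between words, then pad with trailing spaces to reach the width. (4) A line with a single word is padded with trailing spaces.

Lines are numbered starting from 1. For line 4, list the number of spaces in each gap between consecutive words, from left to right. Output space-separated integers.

Answer: 2 2

Derivation:
Line 1: ['telescope', 'evening'] (min_width=17, slack=4)
Line 2: ['lion', 'quickly', 'box', 'dog'] (min_width=20, slack=1)
Line 3: ['warm', 'mineral', 'morning'] (min_width=20, slack=1)
Line 4: ['red', 'content', 'journey'] (min_width=19, slack=2)
Line 5: ['plane', 'a', 'clean'] (min_width=13, slack=8)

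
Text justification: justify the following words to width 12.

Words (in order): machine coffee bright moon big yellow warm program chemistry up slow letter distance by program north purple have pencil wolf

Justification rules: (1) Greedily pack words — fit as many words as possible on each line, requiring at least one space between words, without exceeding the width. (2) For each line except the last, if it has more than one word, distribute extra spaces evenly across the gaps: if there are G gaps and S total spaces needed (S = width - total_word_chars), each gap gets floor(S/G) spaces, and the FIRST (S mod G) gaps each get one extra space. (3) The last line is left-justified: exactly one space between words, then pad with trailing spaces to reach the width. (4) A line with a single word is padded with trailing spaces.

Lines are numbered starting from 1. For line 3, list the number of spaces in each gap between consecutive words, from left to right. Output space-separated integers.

Answer: 2

Derivation:
Line 1: ['machine'] (min_width=7, slack=5)
Line 2: ['coffee'] (min_width=6, slack=6)
Line 3: ['bright', 'moon'] (min_width=11, slack=1)
Line 4: ['big', 'yellow'] (min_width=10, slack=2)
Line 5: ['warm', 'program'] (min_width=12, slack=0)
Line 6: ['chemistry', 'up'] (min_width=12, slack=0)
Line 7: ['slow', 'letter'] (min_width=11, slack=1)
Line 8: ['distance', 'by'] (min_width=11, slack=1)
Line 9: ['program'] (min_width=7, slack=5)
Line 10: ['north', 'purple'] (min_width=12, slack=0)
Line 11: ['have', 'pencil'] (min_width=11, slack=1)
Line 12: ['wolf'] (min_width=4, slack=8)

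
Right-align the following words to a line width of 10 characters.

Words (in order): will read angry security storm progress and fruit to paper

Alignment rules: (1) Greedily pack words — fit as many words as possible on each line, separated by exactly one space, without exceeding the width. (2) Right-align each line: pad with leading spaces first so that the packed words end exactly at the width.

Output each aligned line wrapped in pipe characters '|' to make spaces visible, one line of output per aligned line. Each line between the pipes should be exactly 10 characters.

Line 1: ['will', 'read'] (min_width=9, slack=1)
Line 2: ['angry'] (min_width=5, slack=5)
Line 3: ['security'] (min_width=8, slack=2)
Line 4: ['storm'] (min_width=5, slack=5)
Line 5: ['progress'] (min_width=8, slack=2)
Line 6: ['and', 'fruit'] (min_width=9, slack=1)
Line 7: ['to', 'paper'] (min_width=8, slack=2)

Answer: | will read|
|     angry|
|  security|
|     storm|
|  progress|
| and fruit|
|  to paper|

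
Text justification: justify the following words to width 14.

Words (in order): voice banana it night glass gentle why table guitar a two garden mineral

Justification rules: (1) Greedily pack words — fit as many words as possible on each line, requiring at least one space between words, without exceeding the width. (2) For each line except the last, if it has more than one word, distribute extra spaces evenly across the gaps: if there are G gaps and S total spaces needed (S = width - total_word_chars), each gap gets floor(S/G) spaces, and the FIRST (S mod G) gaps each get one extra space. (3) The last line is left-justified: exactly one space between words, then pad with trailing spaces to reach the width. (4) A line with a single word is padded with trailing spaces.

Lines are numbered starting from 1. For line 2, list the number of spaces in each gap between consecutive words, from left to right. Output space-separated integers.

Line 1: ['voice', 'banana'] (min_width=12, slack=2)
Line 2: ['it', 'night', 'glass'] (min_width=14, slack=0)
Line 3: ['gentle', 'why'] (min_width=10, slack=4)
Line 4: ['table', 'guitar', 'a'] (min_width=14, slack=0)
Line 5: ['two', 'garden'] (min_width=10, slack=4)
Line 6: ['mineral'] (min_width=7, slack=7)

Answer: 1 1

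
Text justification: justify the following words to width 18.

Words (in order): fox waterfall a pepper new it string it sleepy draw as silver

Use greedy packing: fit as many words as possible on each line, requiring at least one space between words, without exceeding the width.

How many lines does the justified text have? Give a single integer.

Line 1: ['fox', 'waterfall', 'a'] (min_width=15, slack=3)
Line 2: ['pepper', 'new', 'it'] (min_width=13, slack=5)
Line 3: ['string', 'it', 'sleepy'] (min_width=16, slack=2)
Line 4: ['draw', 'as', 'silver'] (min_width=14, slack=4)
Total lines: 4

Answer: 4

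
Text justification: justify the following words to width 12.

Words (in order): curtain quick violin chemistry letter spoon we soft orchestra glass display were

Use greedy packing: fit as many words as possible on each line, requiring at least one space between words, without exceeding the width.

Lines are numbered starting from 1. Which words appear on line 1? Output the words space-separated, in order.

Line 1: ['curtain'] (min_width=7, slack=5)
Line 2: ['quick', 'violin'] (min_width=12, slack=0)
Line 3: ['chemistry'] (min_width=9, slack=3)
Line 4: ['letter', 'spoon'] (min_width=12, slack=0)
Line 5: ['we', 'soft'] (min_width=7, slack=5)
Line 6: ['orchestra'] (min_width=9, slack=3)
Line 7: ['glass'] (min_width=5, slack=7)
Line 8: ['display', 'were'] (min_width=12, slack=0)

Answer: curtain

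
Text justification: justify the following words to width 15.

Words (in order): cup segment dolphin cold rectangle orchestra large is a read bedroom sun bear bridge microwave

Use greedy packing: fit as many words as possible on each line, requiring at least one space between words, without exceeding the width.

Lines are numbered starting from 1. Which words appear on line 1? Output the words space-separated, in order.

Line 1: ['cup', 'segment'] (min_width=11, slack=4)
Line 2: ['dolphin', 'cold'] (min_width=12, slack=3)
Line 3: ['rectangle'] (min_width=9, slack=6)
Line 4: ['orchestra', 'large'] (min_width=15, slack=0)
Line 5: ['is', 'a', 'read'] (min_width=9, slack=6)
Line 6: ['bedroom', 'sun'] (min_width=11, slack=4)
Line 7: ['bear', 'bridge'] (min_width=11, slack=4)
Line 8: ['microwave'] (min_width=9, slack=6)

Answer: cup segment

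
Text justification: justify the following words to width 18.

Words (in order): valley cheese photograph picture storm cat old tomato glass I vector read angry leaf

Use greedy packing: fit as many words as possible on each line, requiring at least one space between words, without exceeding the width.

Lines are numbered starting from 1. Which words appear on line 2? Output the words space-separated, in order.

Line 1: ['valley', 'cheese'] (min_width=13, slack=5)
Line 2: ['photograph', 'picture'] (min_width=18, slack=0)
Line 3: ['storm', 'cat', 'old'] (min_width=13, slack=5)
Line 4: ['tomato', 'glass', 'I'] (min_width=14, slack=4)
Line 5: ['vector', 'read', 'angry'] (min_width=17, slack=1)
Line 6: ['leaf'] (min_width=4, slack=14)

Answer: photograph picture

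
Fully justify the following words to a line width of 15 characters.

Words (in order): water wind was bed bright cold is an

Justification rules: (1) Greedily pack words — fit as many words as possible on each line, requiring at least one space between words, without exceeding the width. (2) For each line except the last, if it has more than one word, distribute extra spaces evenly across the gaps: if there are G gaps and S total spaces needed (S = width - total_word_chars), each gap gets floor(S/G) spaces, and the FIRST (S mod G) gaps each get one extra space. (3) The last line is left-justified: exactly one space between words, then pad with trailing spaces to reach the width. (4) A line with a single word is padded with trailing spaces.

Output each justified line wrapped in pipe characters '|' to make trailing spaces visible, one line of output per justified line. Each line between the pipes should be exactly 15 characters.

Line 1: ['water', 'wind', 'was'] (min_width=14, slack=1)
Line 2: ['bed', 'bright', 'cold'] (min_width=15, slack=0)
Line 3: ['is', 'an'] (min_width=5, slack=10)

Answer: |water  wind was|
|bed bright cold|
|is an          |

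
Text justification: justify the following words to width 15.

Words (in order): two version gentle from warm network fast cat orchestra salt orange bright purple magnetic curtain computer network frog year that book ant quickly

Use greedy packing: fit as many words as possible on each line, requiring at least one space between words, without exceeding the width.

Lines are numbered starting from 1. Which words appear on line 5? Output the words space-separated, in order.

Line 1: ['two', 'version'] (min_width=11, slack=4)
Line 2: ['gentle', 'from'] (min_width=11, slack=4)
Line 3: ['warm', 'network'] (min_width=12, slack=3)
Line 4: ['fast', 'cat'] (min_width=8, slack=7)
Line 5: ['orchestra', 'salt'] (min_width=14, slack=1)
Line 6: ['orange', 'bright'] (min_width=13, slack=2)
Line 7: ['purple', 'magnetic'] (min_width=15, slack=0)
Line 8: ['curtain'] (min_width=7, slack=8)
Line 9: ['computer'] (min_width=8, slack=7)
Line 10: ['network', 'frog'] (min_width=12, slack=3)
Line 11: ['year', 'that', 'book'] (min_width=14, slack=1)
Line 12: ['ant', 'quickly'] (min_width=11, slack=4)

Answer: orchestra salt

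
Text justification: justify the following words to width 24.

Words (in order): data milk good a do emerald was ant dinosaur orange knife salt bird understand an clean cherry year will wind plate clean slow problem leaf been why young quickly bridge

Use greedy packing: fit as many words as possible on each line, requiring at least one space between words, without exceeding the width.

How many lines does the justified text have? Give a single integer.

Answer: 8

Derivation:
Line 1: ['data', 'milk', 'good', 'a', 'do'] (min_width=19, slack=5)
Line 2: ['emerald', 'was', 'ant', 'dinosaur'] (min_width=24, slack=0)
Line 3: ['orange', 'knife', 'salt', 'bird'] (min_width=22, slack=2)
Line 4: ['understand', 'an', 'clean'] (min_width=19, slack=5)
Line 5: ['cherry', 'year', 'will', 'wind'] (min_width=21, slack=3)
Line 6: ['plate', 'clean', 'slow', 'problem'] (min_width=24, slack=0)
Line 7: ['leaf', 'been', 'why', 'young'] (min_width=19, slack=5)
Line 8: ['quickly', 'bridge'] (min_width=14, slack=10)
Total lines: 8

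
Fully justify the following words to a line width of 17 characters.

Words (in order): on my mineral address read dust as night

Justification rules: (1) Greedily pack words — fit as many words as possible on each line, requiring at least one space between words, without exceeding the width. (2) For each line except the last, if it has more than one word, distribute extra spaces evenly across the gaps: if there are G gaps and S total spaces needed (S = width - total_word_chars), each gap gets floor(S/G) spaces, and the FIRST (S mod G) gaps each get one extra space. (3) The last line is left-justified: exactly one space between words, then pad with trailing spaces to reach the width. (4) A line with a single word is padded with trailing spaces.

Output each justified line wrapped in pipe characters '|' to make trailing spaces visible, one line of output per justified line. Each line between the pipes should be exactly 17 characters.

Line 1: ['on', 'my', 'mineral'] (min_width=13, slack=4)
Line 2: ['address', 'read', 'dust'] (min_width=17, slack=0)
Line 3: ['as', 'night'] (min_width=8, slack=9)

Answer: |on   my   mineral|
|address read dust|
|as night         |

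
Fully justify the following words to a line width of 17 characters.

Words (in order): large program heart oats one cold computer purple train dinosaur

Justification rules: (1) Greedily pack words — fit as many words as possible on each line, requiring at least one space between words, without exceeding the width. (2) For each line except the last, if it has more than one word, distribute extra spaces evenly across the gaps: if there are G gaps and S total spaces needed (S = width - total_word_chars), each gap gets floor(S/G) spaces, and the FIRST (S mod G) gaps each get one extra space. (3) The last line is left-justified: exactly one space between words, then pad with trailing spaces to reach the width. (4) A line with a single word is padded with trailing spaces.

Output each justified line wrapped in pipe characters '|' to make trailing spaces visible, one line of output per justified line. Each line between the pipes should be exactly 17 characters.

Line 1: ['large', 'program'] (min_width=13, slack=4)
Line 2: ['heart', 'oats', 'one'] (min_width=14, slack=3)
Line 3: ['cold', 'computer'] (min_width=13, slack=4)
Line 4: ['purple', 'train'] (min_width=12, slack=5)
Line 5: ['dinosaur'] (min_width=8, slack=9)

Answer: |large     program|
|heart   oats  one|
|cold     computer|
|purple      train|
|dinosaur         |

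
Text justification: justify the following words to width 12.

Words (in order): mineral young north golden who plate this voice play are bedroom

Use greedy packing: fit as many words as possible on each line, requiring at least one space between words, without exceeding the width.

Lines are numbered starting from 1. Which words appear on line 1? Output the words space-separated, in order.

Line 1: ['mineral'] (min_width=7, slack=5)
Line 2: ['young', 'north'] (min_width=11, slack=1)
Line 3: ['golden', 'who'] (min_width=10, slack=2)
Line 4: ['plate', 'this'] (min_width=10, slack=2)
Line 5: ['voice', 'play'] (min_width=10, slack=2)
Line 6: ['are', 'bedroom'] (min_width=11, slack=1)

Answer: mineral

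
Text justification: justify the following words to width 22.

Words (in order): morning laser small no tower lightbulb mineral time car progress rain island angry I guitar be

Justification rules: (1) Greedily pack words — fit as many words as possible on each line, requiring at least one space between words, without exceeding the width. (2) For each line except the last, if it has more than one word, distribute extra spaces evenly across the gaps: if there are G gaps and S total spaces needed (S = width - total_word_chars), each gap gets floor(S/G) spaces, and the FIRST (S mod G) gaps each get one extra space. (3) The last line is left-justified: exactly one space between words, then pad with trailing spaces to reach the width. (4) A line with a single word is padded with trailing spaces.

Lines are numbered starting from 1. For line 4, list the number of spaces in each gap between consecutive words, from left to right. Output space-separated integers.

Answer: 2 2

Derivation:
Line 1: ['morning', 'laser', 'small', 'no'] (min_width=22, slack=0)
Line 2: ['tower', 'lightbulb'] (min_width=15, slack=7)
Line 3: ['mineral', 'time', 'car'] (min_width=16, slack=6)
Line 4: ['progress', 'rain', 'island'] (min_width=20, slack=2)
Line 5: ['angry', 'I', 'guitar', 'be'] (min_width=17, slack=5)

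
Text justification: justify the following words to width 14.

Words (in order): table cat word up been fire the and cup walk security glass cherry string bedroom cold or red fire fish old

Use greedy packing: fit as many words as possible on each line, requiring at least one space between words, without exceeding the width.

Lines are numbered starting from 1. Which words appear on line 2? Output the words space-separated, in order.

Answer: up been fire

Derivation:
Line 1: ['table', 'cat', 'word'] (min_width=14, slack=0)
Line 2: ['up', 'been', 'fire'] (min_width=12, slack=2)
Line 3: ['the', 'and', 'cup'] (min_width=11, slack=3)
Line 4: ['walk', 'security'] (min_width=13, slack=1)
Line 5: ['glass', 'cherry'] (min_width=12, slack=2)
Line 6: ['string', 'bedroom'] (min_width=14, slack=0)
Line 7: ['cold', 'or', 'red'] (min_width=11, slack=3)
Line 8: ['fire', 'fish', 'old'] (min_width=13, slack=1)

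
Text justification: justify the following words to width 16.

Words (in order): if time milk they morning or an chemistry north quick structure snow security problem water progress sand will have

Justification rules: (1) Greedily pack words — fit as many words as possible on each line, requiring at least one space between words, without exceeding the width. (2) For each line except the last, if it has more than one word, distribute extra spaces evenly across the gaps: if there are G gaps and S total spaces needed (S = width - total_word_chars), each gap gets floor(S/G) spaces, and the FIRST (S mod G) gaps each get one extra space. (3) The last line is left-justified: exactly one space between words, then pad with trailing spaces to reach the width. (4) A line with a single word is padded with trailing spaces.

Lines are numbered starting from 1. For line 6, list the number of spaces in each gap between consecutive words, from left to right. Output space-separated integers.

Line 1: ['if', 'time', 'milk'] (min_width=12, slack=4)
Line 2: ['they', 'morning', 'or'] (min_width=15, slack=1)
Line 3: ['an', 'chemistry'] (min_width=12, slack=4)
Line 4: ['north', 'quick'] (min_width=11, slack=5)
Line 5: ['structure', 'snow'] (min_width=14, slack=2)
Line 6: ['security', 'problem'] (min_width=16, slack=0)
Line 7: ['water', 'progress'] (min_width=14, slack=2)
Line 8: ['sand', 'will', 'have'] (min_width=14, slack=2)

Answer: 1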